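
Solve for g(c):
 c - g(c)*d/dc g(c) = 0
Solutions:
 g(c) = -sqrt(C1 + c^2)
 g(c) = sqrt(C1 + c^2)


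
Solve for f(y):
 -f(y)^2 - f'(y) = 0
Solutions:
 f(y) = 1/(C1 + y)


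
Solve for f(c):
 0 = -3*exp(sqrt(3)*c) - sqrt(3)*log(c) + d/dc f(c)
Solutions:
 f(c) = C1 + sqrt(3)*c*log(c) - sqrt(3)*c + sqrt(3)*exp(sqrt(3)*c)


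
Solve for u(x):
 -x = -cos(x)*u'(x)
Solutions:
 u(x) = C1 + Integral(x/cos(x), x)


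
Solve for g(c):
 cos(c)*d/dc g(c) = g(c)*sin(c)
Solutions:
 g(c) = C1/cos(c)


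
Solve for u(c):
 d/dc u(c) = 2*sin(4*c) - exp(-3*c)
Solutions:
 u(c) = C1 - cos(4*c)/2 + exp(-3*c)/3


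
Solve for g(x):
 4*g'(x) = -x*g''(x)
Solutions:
 g(x) = C1 + C2/x^3


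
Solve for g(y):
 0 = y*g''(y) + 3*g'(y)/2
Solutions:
 g(y) = C1 + C2/sqrt(y)


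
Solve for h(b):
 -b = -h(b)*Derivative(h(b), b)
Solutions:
 h(b) = -sqrt(C1 + b^2)
 h(b) = sqrt(C1 + b^2)


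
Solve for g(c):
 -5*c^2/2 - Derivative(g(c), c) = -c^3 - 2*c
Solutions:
 g(c) = C1 + c^4/4 - 5*c^3/6 + c^2


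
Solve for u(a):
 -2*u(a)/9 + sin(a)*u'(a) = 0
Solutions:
 u(a) = C1*(cos(a) - 1)^(1/9)/(cos(a) + 1)^(1/9)


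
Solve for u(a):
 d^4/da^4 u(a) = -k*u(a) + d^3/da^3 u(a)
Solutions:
 u(a) = C1*exp(a*Piecewise((-sqrt(1/4 - (-k)^(1/3))/2 - sqrt((-k)^(1/3) + 1/2 - 1/(4*sqrt(1/4 - (-k)^(1/3))))/2 + 1/4, Eq(k, 0)), (-sqrt(2*k/(3*(k/16 + sqrt(-k^3/27 + k^2/256))^(1/3)) + 2*(k/16 + sqrt(-k^3/27 + k^2/256))^(1/3) + 1/4)/2 - sqrt(-2*k/(3*(k/16 + sqrt(-k^3/27 + k^2/256))^(1/3)) - 2*(k/16 + sqrt(-k^3/27 + k^2/256))^(1/3) + 1/2 - 1/(4*sqrt(2*k/(3*(k/16 + sqrt(-k^3/27 + k^2/256))^(1/3)) + 2*(k/16 + sqrt(-k^3/27 + k^2/256))^(1/3) + 1/4)))/2 + 1/4, True))) + C2*exp(a*Piecewise((-sqrt(1/4 - (-k)^(1/3))/2 + sqrt((-k)^(1/3) + 1/2 - 1/(4*sqrt(1/4 - (-k)^(1/3))))/2 + 1/4, Eq(k, 0)), (-sqrt(2*k/(3*(k/16 + sqrt(-k^3/27 + k^2/256))^(1/3)) + 2*(k/16 + sqrt(-k^3/27 + k^2/256))^(1/3) + 1/4)/2 + sqrt(-2*k/(3*(k/16 + sqrt(-k^3/27 + k^2/256))^(1/3)) - 2*(k/16 + sqrt(-k^3/27 + k^2/256))^(1/3) + 1/2 - 1/(4*sqrt(2*k/(3*(k/16 + sqrt(-k^3/27 + k^2/256))^(1/3)) + 2*(k/16 + sqrt(-k^3/27 + k^2/256))^(1/3) + 1/4)))/2 + 1/4, True))) + C3*exp(a*Piecewise((sqrt(1/4 - (-k)^(1/3))/2 - sqrt((-k)^(1/3) + 1/2 + 1/(4*sqrt(1/4 - (-k)^(1/3))))/2 + 1/4, Eq(k, 0)), (sqrt(2*k/(3*(k/16 + sqrt(-k^3/27 + k^2/256))^(1/3)) + 2*(k/16 + sqrt(-k^3/27 + k^2/256))^(1/3) + 1/4)/2 - sqrt(-2*k/(3*(k/16 + sqrt(-k^3/27 + k^2/256))^(1/3)) - 2*(k/16 + sqrt(-k^3/27 + k^2/256))^(1/3) + 1/2 + 1/(4*sqrt(2*k/(3*(k/16 + sqrt(-k^3/27 + k^2/256))^(1/3)) + 2*(k/16 + sqrt(-k^3/27 + k^2/256))^(1/3) + 1/4)))/2 + 1/4, True))) + C4*exp(a*Piecewise((sqrt(1/4 - (-k)^(1/3))/2 + sqrt((-k)^(1/3) + 1/2 + 1/(4*sqrt(1/4 - (-k)^(1/3))))/2 + 1/4, Eq(k, 0)), (sqrt(2*k/(3*(k/16 + sqrt(-k^3/27 + k^2/256))^(1/3)) + 2*(k/16 + sqrt(-k^3/27 + k^2/256))^(1/3) + 1/4)/2 + sqrt(-2*k/(3*(k/16 + sqrt(-k^3/27 + k^2/256))^(1/3)) - 2*(k/16 + sqrt(-k^3/27 + k^2/256))^(1/3) + 1/2 + 1/(4*sqrt(2*k/(3*(k/16 + sqrt(-k^3/27 + k^2/256))^(1/3)) + 2*(k/16 + sqrt(-k^3/27 + k^2/256))^(1/3) + 1/4)))/2 + 1/4, True)))


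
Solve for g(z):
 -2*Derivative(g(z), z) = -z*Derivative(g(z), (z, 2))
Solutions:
 g(z) = C1 + C2*z^3


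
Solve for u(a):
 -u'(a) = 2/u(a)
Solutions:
 u(a) = -sqrt(C1 - 4*a)
 u(a) = sqrt(C1 - 4*a)


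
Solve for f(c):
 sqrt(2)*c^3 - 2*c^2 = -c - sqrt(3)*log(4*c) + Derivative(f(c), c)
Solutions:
 f(c) = C1 + sqrt(2)*c^4/4 - 2*c^3/3 + c^2/2 + sqrt(3)*c*log(c) - sqrt(3)*c + 2*sqrt(3)*c*log(2)


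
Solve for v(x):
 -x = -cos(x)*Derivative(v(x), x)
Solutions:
 v(x) = C1 + Integral(x/cos(x), x)


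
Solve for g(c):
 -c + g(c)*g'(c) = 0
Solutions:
 g(c) = -sqrt(C1 + c^2)
 g(c) = sqrt(C1 + c^2)


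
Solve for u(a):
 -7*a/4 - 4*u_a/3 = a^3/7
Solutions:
 u(a) = C1 - 3*a^4/112 - 21*a^2/32


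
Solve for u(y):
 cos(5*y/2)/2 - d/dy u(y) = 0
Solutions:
 u(y) = C1 + sin(5*y/2)/5


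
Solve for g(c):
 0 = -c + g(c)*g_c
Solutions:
 g(c) = -sqrt(C1 + c^2)
 g(c) = sqrt(C1 + c^2)


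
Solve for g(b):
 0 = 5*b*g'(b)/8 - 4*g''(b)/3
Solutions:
 g(b) = C1 + C2*erfi(sqrt(15)*b/8)


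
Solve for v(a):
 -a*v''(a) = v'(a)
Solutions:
 v(a) = C1 + C2*log(a)


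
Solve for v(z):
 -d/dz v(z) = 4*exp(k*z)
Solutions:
 v(z) = C1 - 4*exp(k*z)/k


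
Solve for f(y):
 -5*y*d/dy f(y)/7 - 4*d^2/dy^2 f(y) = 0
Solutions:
 f(y) = C1 + C2*erf(sqrt(70)*y/28)


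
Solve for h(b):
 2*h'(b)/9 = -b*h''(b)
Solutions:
 h(b) = C1 + C2*b^(7/9)


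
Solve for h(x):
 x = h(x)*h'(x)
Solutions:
 h(x) = -sqrt(C1 + x^2)
 h(x) = sqrt(C1 + x^2)


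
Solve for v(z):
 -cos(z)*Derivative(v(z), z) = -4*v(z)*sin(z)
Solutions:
 v(z) = C1/cos(z)^4


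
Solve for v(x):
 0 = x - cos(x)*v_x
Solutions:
 v(x) = C1 + Integral(x/cos(x), x)


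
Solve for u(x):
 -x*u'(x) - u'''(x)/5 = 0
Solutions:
 u(x) = C1 + Integral(C2*airyai(-5^(1/3)*x) + C3*airybi(-5^(1/3)*x), x)


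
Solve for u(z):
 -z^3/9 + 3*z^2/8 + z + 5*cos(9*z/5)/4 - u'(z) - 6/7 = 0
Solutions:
 u(z) = C1 - z^4/36 + z^3/8 + z^2/2 - 6*z/7 + 25*sin(9*z/5)/36


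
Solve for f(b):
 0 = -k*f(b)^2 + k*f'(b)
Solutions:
 f(b) = -1/(C1 + b)


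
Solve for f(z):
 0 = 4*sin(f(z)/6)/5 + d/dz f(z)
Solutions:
 4*z/5 + 3*log(cos(f(z)/6) - 1) - 3*log(cos(f(z)/6) + 1) = C1


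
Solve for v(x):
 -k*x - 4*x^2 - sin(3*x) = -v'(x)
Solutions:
 v(x) = C1 + k*x^2/2 + 4*x^3/3 - cos(3*x)/3


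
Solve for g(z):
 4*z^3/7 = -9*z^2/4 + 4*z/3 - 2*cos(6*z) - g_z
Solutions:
 g(z) = C1 - z^4/7 - 3*z^3/4 + 2*z^2/3 - sin(6*z)/3


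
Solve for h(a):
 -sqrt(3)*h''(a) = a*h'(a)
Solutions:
 h(a) = C1 + C2*erf(sqrt(2)*3^(3/4)*a/6)


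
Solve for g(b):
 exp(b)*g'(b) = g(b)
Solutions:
 g(b) = C1*exp(-exp(-b))


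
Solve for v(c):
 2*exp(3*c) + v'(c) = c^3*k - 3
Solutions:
 v(c) = C1 + c^4*k/4 - 3*c - 2*exp(3*c)/3


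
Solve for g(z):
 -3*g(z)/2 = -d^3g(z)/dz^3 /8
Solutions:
 g(z) = C3*exp(12^(1/3)*z) + (C1*sin(2^(2/3)*3^(5/6)*z/2) + C2*cos(2^(2/3)*3^(5/6)*z/2))*exp(-12^(1/3)*z/2)


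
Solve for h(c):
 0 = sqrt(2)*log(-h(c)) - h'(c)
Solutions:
 -li(-h(c)) = C1 + sqrt(2)*c


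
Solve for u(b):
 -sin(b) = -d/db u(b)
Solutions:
 u(b) = C1 - cos(b)


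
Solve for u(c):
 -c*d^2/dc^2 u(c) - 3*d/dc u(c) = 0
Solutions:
 u(c) = C1 + C2/c^2


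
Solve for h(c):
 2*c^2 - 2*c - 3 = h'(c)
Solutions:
 h(c) = C1 + 2*c^3/3 - c^2 - 3*c


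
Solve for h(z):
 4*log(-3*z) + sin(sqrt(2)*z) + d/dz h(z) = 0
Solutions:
 h(z) = C1 - 4*z*log(-z) - 4*z*log(3) + 4*z + sqrt(2)*cos(sqrt(2)*z)/2


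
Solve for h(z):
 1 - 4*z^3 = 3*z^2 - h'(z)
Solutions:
 h(z) = C1 + z^4 + z^3 - z


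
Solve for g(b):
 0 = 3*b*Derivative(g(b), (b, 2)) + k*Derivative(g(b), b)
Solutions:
 g(b) = C1 + b^(1 - re(k)/3)*(C2*sin(log(b)*Abs(im(k))/3) + C3*cos(log(b)*im(k)/3))


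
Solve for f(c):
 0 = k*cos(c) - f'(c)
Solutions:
 f(c) = C1 + k*sin(c)


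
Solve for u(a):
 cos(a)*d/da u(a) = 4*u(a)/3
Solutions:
 u(a) = C1*(sin(a) + 1)^(2/3)/(sin(a) - 1)^(2/3)


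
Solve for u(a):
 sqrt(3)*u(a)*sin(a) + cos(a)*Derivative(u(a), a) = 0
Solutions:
 u(a) = C1*cos(a)^(sqrt(3))


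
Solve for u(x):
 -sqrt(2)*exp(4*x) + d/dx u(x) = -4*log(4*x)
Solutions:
 u(x) = C1 - 4*x*log(x) + 4*x*(1 - 2*log(2)) + sqrt(2)*exp(4*x)/4


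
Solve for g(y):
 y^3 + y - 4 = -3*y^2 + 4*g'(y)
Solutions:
 g(y) = C1 + y^4/16 + y^3/4 + y^2/8 - y


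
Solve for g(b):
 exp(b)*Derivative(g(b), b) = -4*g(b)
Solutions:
 g(b) = C1*exp(4*exp(-b))


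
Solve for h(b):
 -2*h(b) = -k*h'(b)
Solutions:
 h(b) = C1*exp(2*b/k)


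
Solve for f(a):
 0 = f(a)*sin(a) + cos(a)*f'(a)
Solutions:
 f(a) = C1*cos(a)


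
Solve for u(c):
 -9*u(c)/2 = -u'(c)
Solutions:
 u(c) = C1*exp(9*c/2)


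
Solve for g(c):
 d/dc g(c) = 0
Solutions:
 g(c) = C1


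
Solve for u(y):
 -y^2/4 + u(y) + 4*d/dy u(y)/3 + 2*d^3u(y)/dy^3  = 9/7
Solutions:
 u(y) = C1*exp(-2^(1/3)*y*(-(27 + sqrt(857))^(1/3) + 4*2^(1/3)/(27 + sqrt(857))^(1/3))/12)*sin(2^(1/3)*sqrt(3)*y*(4*2^(1/3)/(27 + sqrt(857))^(1/3) + (27 + sqrt(857))^(1/3))/12) + C2*exp(-2^(1/3)*y*(-(27 + sqrt(857))^(1/3) + 4*2^(1/3)/(27 + sqrt(857))^(1/3))/12)*cos(2^(1/3)*sqrt(3)*y*(4*2^(1/3)/(27 + sqrt(857))^(1/3) + (27 + sqrt(857))^(1/3))/12) + C3*exp(2^(1/3)*y*(-(27 + sqrt(857))^(1/3) + 4*2^(1/3)/(27 + sqrt(857))^(1/3))/6) + y^2/4 - 2*y/3 + 137/63


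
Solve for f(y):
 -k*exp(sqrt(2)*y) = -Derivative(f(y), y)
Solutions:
 f(y) = C1 + sqrt(2)*k*exp(sqrt(2)*y)/2


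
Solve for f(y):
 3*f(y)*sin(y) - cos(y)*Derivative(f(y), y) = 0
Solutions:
 f(y) = C1/cos(y)^3


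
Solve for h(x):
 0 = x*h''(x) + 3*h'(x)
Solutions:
 h(x) = C1 + C2/x^2


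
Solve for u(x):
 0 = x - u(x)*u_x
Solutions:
 u(x) = -sqrt(C1 + x^2)
 u(x) = sqrt(C1 + x^2)


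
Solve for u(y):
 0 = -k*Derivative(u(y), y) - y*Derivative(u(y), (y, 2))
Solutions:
 u(y) = C1 + y^(1 - re(k))*(C2*sin(log(y)*Abs(im(k))) + C3*cos(log(y)*im(k)))


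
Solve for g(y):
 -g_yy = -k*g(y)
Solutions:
 g(y) = C1*exp(-sqrt(k)*y) + C2*exp(sqrt(k)*y)


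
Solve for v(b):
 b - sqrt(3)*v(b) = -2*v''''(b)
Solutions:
 v(b) = C1*exp(-2^(3/4)*3^(1/8)*b/2) + C2*exp(2^(3/4)*3^(1/8)*b/2) + C3*sin(2^(3/4)*3^(1/8)*b/2) + C4*cos(2^(3/4)*3^(1/8)*b/2) + sqrt(3)*b/3


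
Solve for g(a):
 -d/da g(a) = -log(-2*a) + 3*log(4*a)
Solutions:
 g(a) = C1 - 2*a*log(a) + a*(-5*log(2) + 2 + I*pi)


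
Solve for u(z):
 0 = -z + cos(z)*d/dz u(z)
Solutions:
 u(z) = C1 + Integral(z/cos(z), z)


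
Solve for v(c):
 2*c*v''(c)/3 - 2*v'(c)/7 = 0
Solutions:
 v(c) = C1 + C2*c^(10/7)


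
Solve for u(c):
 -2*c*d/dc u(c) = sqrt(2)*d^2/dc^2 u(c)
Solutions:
 u(c) = C1 + C2*erf(2^(3/4)*c/2)


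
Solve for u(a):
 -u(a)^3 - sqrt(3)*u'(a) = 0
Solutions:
 u(a) = -sqrt(6)*sqrt(-1/(C1 - sqrt(3)*a))/2
 u(a) = sqrt(6)*sqrt(-1/(C1 - sqrt(3)*a))/2


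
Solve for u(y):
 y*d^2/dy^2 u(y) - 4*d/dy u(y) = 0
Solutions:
 u(y) = C1 + C2*y^5


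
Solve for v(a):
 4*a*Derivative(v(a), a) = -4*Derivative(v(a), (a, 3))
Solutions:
 v(a) = C1 + Integral(C2*airyai(-a) + C3*airybi(-a), a)


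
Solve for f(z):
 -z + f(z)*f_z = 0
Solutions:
 f(z) = -sqrt(C1 + z^2)
 f(z) = sqrt(C1 + z^2)


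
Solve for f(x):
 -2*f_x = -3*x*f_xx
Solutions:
 f(x) = C1 + C2*x^(5/3)


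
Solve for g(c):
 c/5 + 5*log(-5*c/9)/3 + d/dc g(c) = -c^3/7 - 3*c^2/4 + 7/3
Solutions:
 g(c) = C1 - c^4/28 - c^3/4 - c^2/10 - 5*c*log(-c)/3 + c*(-5*log(5)/3 + 10*log(3)/3 + 4)


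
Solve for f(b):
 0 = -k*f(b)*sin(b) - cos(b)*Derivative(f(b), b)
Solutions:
 f(b) = C1*exp(k*log(cos(b)))


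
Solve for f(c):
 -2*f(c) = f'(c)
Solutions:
 f(c) = C1*exp(-2*c)


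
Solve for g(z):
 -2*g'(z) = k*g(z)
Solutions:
 g(z) = C1*exp(-k*z/2)


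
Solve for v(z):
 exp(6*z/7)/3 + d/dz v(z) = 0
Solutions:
 v(z) = C1 - 7*exp(6*z/7)/18


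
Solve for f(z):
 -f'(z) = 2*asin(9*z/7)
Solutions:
 f(z) = C1 - 2*z*asin(9*z/7) - 2*sqrt(49 - 81*z^2)/9


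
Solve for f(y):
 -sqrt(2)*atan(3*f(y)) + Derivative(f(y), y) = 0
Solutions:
 Integral(1/atan(3*_y), (_y, f(y))) = C1 + sqrt(2)*y


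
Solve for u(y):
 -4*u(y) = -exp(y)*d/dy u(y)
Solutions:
 u(y) = C1*exp(-4*exp(-y))


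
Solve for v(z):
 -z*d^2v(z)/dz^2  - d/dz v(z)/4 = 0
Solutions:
 v(z) = C1 + C2*z^(3/4)


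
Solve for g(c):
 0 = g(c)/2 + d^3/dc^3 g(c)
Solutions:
 g(c) = C3*exp(-2^(2/3)*c/2) + (C1*sin(2^(2/3)*sqrt(3)*c/4) + C2*cos(2^(2/3)*sqrt(3)*c/4))*exp(2^(2/3)*c/4)


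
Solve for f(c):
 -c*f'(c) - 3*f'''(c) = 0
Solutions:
 f(c) = C1 + Integral(C2*airyai(-3^(2/3)*c/3) + C3*airybi(-3^(2/3)*c/3), c)


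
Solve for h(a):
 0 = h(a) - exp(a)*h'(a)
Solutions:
 h(a) = C1*exp(-exp(-a))


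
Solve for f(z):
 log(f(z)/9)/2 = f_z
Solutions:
 2*Integral(1/(-log(_y) + 2*log(3)), (_y, f(z))) = C1 - z


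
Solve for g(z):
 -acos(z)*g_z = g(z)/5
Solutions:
 g(z) = C1*exp(-Integral(1/acos(z), z)/5)


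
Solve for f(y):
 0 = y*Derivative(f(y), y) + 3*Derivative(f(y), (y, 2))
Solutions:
 f(y) = C1 + C2*erf(sqrt(6)*y/6)


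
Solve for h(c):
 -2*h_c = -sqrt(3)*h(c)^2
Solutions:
 h(c) = -2/(C1 + sqrt(3)*c)


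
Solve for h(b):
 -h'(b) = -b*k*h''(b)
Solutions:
 h(b) = C1 + b^(((re(k) + 1)*re(k) + im(k)^2)/(re(k)^2 + im(k)^2))*(C2*sin(log(b)*Abs(im(k))/(re(k)^2 + im(k)^2)) + C3*cos(log(b)*im(k)/(re(k)^2 + im(k)^2)))


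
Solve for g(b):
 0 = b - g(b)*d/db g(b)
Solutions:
 g(b) = -sqrt(C1 + b^2)
 g(b) = sqrt(C1 + b^2)


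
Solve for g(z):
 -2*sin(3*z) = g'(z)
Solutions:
 g(z) = C1 + 2*cos(3*z)/3


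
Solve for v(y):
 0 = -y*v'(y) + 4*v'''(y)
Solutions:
 v(y) = C1 + Integral(C2*airyai(2^(1/3)*y/2) + C3*airybi(2^(1/3)*y/2), y)


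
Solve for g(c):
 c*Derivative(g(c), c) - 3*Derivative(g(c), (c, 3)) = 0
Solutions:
 g(c) = C1 + Integral(C2*airyai(3^(2/3)*c/3) + C3*airybi(3^(2/3)*c/3), c)


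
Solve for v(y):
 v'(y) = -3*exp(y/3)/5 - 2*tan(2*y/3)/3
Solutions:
 v(y) = C1 - 9*exp(y/3)/5 + log(cos(2*y/3))


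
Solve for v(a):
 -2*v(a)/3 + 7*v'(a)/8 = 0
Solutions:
 v(a) = C1*exp(16*a/21)


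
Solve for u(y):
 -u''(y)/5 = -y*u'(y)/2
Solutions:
 u(y) = C1 + C2*erfi(sqrt(5)*y/2)


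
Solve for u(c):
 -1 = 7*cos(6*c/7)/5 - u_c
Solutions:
 u(c) = C1 + c + 49*sin(6*c/7)/30


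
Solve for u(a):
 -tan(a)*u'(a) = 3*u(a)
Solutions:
 u(a) = C1/sin(a)^3


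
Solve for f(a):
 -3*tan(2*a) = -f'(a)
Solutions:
 f(a) = C1 - 3*log(cos(2*a))/2


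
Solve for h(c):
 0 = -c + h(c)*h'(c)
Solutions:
 h(c) = -sqrt(C1 + c^2)
 h(c) = sqrt(C1 + c^2)


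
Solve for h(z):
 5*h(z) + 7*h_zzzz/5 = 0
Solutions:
 h(z) = (C1*sin(sqrt(10)*7^(3/4)*z/14) + C2*cos(sqrt(10)*7^(3/4)*z/14))*exp(-sqrt(10)*7^(3/4)*z/14) + (C3*sin(sqrt(10)*7^(3/4)*z/14) + C4*cos(sqrt(10)*7^(3/4)*z/14))*exp(sqrt(10)*7^(3/4)*z/14)


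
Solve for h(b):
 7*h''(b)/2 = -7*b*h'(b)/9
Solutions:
 h(b) = C1 + C2*erf(b/3)


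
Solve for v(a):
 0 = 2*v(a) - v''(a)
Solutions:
 v(a) = C1*exp(-sqrt(2)*a) + C2*exp(sqrt(2)*a)


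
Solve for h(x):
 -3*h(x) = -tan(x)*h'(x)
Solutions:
 h(x) = C1*sin(x)^3


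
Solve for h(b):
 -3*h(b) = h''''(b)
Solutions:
 h(b) = (C1*sin(sqrt(2)*3^(1/4)*b/2) + C2*cos(sqrt(2)*3^(1/4)*b/2))*exp(-sqrt(2)*3^(1/4)*b/2) + (C3*sin(sqrt(2)*3^(1/4)*b/2) + C4*cos(sqrt(2)*3^(1/4)*b/2))*exp(sqrt(2)*3^(1/4)*b/2)


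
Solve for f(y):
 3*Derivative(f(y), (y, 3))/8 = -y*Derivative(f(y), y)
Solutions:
 f(y) = C1 + Integral(C2*airyai(-2*3^(2/3)*y/3) + C3*airybi(-2*3^(2/3)*y/3), y)


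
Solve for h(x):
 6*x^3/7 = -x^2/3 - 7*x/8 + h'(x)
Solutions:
 h(x) = C1 + 3*x^4/14 + x^3/9 + 7*x^2/16


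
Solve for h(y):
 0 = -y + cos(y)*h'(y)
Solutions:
 h(y) = C1 + Integral(y/cos(y), y)


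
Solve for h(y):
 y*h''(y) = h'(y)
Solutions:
 h(y) = C1 + C2*y^2


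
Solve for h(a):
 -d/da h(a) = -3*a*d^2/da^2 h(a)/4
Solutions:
 h(a) = C1 + C2*a^(7/3)


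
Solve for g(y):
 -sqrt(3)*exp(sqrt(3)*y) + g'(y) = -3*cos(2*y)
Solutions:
 g(y) = C1 + exp(sqrt(3)*y) - 3*sin(2*y)/2


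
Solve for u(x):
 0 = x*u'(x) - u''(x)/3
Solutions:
 u(x) = C1 + C2*erfi(sqrt(6)*x/2)


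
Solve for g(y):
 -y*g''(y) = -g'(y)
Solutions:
 g(y) = C1 + C2*y^2


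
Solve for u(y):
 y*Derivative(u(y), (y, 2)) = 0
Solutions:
 u(y) = C1 + C2*y


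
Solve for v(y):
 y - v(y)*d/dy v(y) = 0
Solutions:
 v(y) = -sqrt(C1 + y^2)
 v(y) = sqrt(C1 + y^2)


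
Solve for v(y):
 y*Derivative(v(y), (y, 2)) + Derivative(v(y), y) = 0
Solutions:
 v(y) = C1 + C2*log(y)


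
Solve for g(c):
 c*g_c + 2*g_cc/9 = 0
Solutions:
 g(c) = C1 + C2*erf(3*c/2)


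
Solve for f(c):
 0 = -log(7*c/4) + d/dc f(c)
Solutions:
 f(c) = C1 + c*log(c) - c + c*log(7/4)


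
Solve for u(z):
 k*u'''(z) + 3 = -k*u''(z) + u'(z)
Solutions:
 u(z) = C1 + C2*exp(z*(-1 + sqrt(k*(k + 4))/k)/2) + C3*exp(-z*(1 + sqrt(k*(k + 4))/k)/2) + 3*z


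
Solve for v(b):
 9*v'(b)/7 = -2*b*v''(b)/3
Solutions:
 v(b) = C1 + C2/b^(13/14)


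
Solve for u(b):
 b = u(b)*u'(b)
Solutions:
 u(b) = -sqrt(C1 + b^2)
 u(b) = sqrt(C1 + b^2)


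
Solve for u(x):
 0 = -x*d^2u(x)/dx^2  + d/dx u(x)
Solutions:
 u(x) = C1 + C2*x^2


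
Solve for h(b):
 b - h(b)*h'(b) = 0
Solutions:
 h(b) = -sqrt(C1 + b^2)
 h(b) = sqrt(C1 + b^2)


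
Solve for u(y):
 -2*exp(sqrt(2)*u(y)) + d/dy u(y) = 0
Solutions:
 u(y) = sqrt(2)*(2*log(-1/(C1 + 2*y)) - log(2))/4


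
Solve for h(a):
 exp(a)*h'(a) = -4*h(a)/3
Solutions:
 h(a) = C1*exp(4*exp(-a)/3)


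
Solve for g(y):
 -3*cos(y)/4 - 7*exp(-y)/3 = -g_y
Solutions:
 g(y) = C1 + 3*sin(y)/4 - 7*exp(-y)/3


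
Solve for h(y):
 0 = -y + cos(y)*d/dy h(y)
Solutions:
 h(y) = C1 + Integral(y/cos(y), y)


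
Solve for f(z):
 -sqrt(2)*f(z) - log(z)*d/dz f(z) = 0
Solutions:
 f(z) = C1*exp(-sqrt(2)*li(z))


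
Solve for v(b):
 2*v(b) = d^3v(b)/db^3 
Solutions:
 v(b) = C3*exp(2^(1/3)*b) + (C1*sin(2^(1/3)*sqrt(3)*b/2) + C2*cos(2^(1/3)*sqrt(3)*b/2))*exp(-2^(1/3)*b/2)


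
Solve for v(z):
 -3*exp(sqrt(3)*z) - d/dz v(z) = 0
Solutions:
 v(z) = C1 - sqrt(3)*exp(sqrt(3)*z)


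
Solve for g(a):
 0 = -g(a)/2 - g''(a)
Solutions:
 g(a) = C1*sin(sqrt(2)*a/2) + C2*cos(sqrt(2)*a/2)


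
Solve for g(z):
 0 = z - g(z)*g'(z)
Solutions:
 g(z) = -sqrt(C1 + z^2)
 g(z) = sqrt(C1 + z^2)


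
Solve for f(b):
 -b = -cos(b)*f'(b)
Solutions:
 f(b) = C1 + Integral(b/cos(b), b)


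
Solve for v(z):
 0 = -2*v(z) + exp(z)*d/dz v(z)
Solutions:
 v(z) = C1*exp(-2*exp(-z))


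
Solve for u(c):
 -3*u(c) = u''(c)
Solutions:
 u(c) = C1*sin(sqrt(3)*c) + C2*cos(sqrt(3)*c)


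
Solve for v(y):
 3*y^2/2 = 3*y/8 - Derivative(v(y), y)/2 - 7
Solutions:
 v(y) = C1 - y^3 + 3*y^2/8 - 14*y


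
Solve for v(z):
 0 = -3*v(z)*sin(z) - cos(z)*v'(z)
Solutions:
 v(z) = C1*cos(z)^3


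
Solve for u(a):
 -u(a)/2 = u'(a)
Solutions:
 u(a) = C1*exp(-a/2)


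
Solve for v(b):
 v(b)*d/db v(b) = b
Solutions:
 v(b) = -sqrt(C1 + b^2)
 v(b) = sqrt(C1 + b^2)


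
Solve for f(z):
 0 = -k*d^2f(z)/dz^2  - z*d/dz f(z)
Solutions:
 f(z) = C1 + C2*sqrt(k)*erf(sqrt(2)*z*sqrt(1/k)/2)


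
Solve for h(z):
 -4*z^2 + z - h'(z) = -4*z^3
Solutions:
 h(z) = C1 + z^4 - 4*z^3/3 + z^2/2


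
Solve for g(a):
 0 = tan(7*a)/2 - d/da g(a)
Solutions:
 g(a) = C1 - log(cos(7*a))/14


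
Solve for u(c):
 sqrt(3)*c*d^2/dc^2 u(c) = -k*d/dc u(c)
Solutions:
 u(c) = C1 + c^(-sqrt(3)*re(k)/3 + 1)*(C2*sin(sqrt(3)*log(c)*Abs(im(k))/3) + C3*cos(sqrt(3)*log(c)*im(k)/3))


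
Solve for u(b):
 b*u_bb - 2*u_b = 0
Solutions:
 u(b) = C1 + C2*b^3


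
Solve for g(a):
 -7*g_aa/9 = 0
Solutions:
 g(a) = C1 + C2*a


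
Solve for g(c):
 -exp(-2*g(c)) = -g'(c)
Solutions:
 g(c) = log(-sqrt(C1 + 2*c))
 g(c) = log(C1 + 2*c)/2


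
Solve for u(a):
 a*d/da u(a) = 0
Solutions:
 u(a) = C1


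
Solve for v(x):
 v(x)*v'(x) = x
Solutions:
 v(x) = -sqrt(C1 + x^2)
 v(x) = sqrt(C1 + x^2)


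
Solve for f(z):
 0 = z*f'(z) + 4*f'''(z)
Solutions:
 f(z) = C1 + Integral(C2*airyai(-2^(1/3)*z/2) + C3*airybi(-2^(1/3)*z/2), z)


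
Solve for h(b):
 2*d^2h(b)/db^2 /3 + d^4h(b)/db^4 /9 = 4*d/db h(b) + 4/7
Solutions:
 h(b) = C1 + C2*exp(2^(1/3)*b*(-(9 + sqrt(83))^(1/3) + 2^(1/3)/(9 + sqrt(83))^(1/3))/2)*sin(2^(1/3)*sqrt(3)*b*(2^(1/3)/(9 + sqrt(83))^(1/3) + (9 + sqrt(83))^(1/3))/2) + C3*exp(2^(1/3)*b*(-(9 + sqrt(83))^(1/3) + 2^(1/3)/(9 + sqrt(83))^(1/3))/2)*cos(2^(1/3)*sqrt(3)*b*(2^(1/3)/(9 + sqrt(83))^(1/3) + (9 + sqrt(83))^(1/3))/2) + C4*exp(-2^(1/3)*b*(-(9 + sqrt(83))^(1/3) + 2^(1/3)/(9 + sqrt(83))^(1/3))) - b/7


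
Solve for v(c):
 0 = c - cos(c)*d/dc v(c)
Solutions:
 v(c) = C1 + Integral(c/cos(c), c)


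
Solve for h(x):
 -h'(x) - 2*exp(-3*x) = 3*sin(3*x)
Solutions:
 h(x) = C1 + cos(3*x) + 2*exp(-3*x)/3


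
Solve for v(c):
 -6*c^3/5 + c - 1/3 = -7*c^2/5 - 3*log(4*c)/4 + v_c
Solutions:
 v(c) = C1 - 3*c^4/10 + 7*c^3/15 + c^2/2 + 3*c*log(c)/4 - 13*c/12 + 3*c*log(2)/2


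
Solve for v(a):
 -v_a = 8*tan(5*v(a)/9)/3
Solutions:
 v(a) = -9*asin(C1*exp(-40*a/27))/5 + 9*pi/5
 v(a) = 9*asin(C1*exp(-40*a/27))/5


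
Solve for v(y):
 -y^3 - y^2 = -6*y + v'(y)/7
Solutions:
 v(y) = C1 - 7*y^4/4 - 7*y^3/3 + 21*y^2


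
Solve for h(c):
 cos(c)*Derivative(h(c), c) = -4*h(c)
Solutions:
 h(c) = C1*(sin(c)^2 - 2*sin(c) + 1)/(sin(c)^2 + 2*sin(c) + 1)


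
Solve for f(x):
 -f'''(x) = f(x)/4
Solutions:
 f(x) = C3*exp(-2^(1/3)*x/2) + (C1*sin(2^(1/3)*sqrt(3)*x/4) + C2*cos(2^(1/3)*sqrt(3)*x/4))*exp(2^(1/3)*x/4)


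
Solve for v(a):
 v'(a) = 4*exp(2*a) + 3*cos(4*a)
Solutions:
 v(a) = C1 + 2*exp(2*a) + 3*sin(4*a)/4


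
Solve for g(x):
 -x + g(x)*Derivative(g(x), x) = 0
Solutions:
 g(x) = -sqrt(C1 + x^2)
 g(x) = sqrt(C1 + x^2)


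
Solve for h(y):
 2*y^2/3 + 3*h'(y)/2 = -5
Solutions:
 h(y) = C1 - 4*y^3/27 - 10*y/3


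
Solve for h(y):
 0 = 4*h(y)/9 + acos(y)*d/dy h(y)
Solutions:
 h(y) = C1*exp(-4*Integral(1/acos(y), y)/9)


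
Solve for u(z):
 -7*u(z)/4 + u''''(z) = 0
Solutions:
 u(z) = C1*exp(-sqrt(2)*7^(1/4)*z/2) + C2*exp(sqrt(2)*7^(1/4)*z/2) + C3*sin(sqrt(2)*7^(1/4)*z/2) + C4*cos(sqrt(2)*7^(1/4)*z/2)


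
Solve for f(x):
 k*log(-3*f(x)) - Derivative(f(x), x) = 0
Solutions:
 Integral(1/(log(-_y) + log(3)), (_y, f(x))) = C1 + k*x


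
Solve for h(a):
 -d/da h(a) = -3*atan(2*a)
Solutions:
 h(a) = C1 + 3*a*atan(2*a) - 3*log(4*a^2 + 1)/4


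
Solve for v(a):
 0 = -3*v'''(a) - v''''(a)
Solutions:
 v(a) = C1 + C2*a + C3*a^2 + C4*exp(-3*a)


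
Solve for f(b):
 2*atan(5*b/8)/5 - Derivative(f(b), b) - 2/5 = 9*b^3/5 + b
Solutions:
 f(b) = C1 - 9*b^4/20 - b^2/2 + 2*b*atan(5*b/8)/5 - 2*b/5 - 8*log(25*b^2 + 64)/25


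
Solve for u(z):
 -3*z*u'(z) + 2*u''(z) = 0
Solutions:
 u(z) = C1 + C2*erfi(sqrt(3)*z/2)


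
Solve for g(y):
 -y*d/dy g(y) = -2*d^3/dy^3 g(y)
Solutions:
 g(y) = C1 + Integral(C2*airyai(2^(2/3)*y/2) + C3*airybi(2^(2/3)*y/2), y)


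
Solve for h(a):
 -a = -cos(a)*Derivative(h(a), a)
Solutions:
 h(a) = C1 + Integral(a/cos(a), a)


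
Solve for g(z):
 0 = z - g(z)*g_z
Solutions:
 g(z) = -sqrt(C1 + z^2)
 g(z) = sqrt(C1 + z^2)


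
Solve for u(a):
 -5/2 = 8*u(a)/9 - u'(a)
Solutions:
 u(a) = C1*exp(8*a/9) - 45/16


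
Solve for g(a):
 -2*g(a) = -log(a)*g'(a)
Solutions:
 g(a) = C1*exp(2*li(a))


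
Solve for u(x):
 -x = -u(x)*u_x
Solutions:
 u(x) = -sqrt(C1 + x^2)
 u(x) = sqrt(C1 + x^2)


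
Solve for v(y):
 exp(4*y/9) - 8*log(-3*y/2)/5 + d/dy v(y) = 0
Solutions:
 v(y) = C1 + 8*y*log(-y)/5 + 8*y*(-1 - log(2) + log(3))/5 - 9*exp(4*y/9)/4


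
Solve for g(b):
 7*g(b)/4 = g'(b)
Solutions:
 g(b) = C1*exp(7*b/4)


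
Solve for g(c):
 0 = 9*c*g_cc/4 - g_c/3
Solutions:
 g(c) = C1 + C2*c^(31/27)


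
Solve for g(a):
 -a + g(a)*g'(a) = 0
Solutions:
 g(a) = -sqrt(C1 + a^2)
 g(a) = sqrt(C1 + a^2)


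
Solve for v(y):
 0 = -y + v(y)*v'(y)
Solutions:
 v(y) = -sqrt(C1 + y^2)
 v(y) = sqrt(C1 + y^2)


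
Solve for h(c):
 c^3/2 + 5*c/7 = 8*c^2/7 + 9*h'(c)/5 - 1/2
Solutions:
 h(c) = C1 + 5*c^4/72 - 40*c^3/189 + 25*c^2/126 + 5*c/18


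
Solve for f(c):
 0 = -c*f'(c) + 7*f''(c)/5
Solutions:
 f(c) = C1 + C2*erfi(sqrt(70)*c/14)


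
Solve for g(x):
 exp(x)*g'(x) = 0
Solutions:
 g(x) = C1


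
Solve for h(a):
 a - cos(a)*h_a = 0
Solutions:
 h(a) = C1 + Integral(a/cos(a), a)


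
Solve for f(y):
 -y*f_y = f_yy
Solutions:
 f(y) = C1 + C2*erf(sqrt(2)*y/2)


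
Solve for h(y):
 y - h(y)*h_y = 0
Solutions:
 h(y) = -sqrt(C1 + y^2)
 h(y) = sqrt(C1 + y^2)


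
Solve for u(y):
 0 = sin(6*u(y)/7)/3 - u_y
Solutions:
 -y/3 + 7*log(cos(6*u(y)/7) - 1)/12 - 7*log(cos(6*u(y)/7) + 1)/12 = C1


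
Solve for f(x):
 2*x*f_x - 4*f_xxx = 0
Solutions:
 f(x) = C1 + Integral(C2*airyai(2^(2/3)*x/2) + C3*airybi(2^(2/3)*x/2), x)


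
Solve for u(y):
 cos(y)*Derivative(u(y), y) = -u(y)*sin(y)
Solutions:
 u(y) = C1*cos(y)


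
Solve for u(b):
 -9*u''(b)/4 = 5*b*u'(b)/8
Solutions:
 u(b) = C1 + C2*erf(sqrt(5)*b/6)


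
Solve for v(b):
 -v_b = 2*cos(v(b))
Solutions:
 v(b) = pi - asin((C1 + exp(4*b))/(C1 - exp(4*b)))
 v(b) = asin((C1 + exp(4*b))/(C1 - exp(4*b)))


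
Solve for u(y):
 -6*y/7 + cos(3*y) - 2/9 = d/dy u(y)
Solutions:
 u(y) = C1 - 3*y^2/7 - 2*y/9 + sin(3*y)/3


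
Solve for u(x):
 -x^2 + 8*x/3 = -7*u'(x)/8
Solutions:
 u(x) = C1 + 8*x^3/21 - 32*x^2/21


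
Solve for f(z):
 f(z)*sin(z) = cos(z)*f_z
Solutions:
 f(z) = C1/cos(z)


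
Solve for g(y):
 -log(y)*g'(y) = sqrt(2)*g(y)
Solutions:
 g(y) = C1*exp(-sqrt(2)*li(y))


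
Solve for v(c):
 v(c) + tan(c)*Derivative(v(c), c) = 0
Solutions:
 v(c) = C1/sin(c)


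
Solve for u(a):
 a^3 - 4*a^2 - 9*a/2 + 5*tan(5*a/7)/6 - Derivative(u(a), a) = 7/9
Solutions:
 u(a) = C1 + a^4/4 - 4*a^3/3 - 9*a^2/4 - 7*a/9 - 7*log(cos(5*a/7))/6


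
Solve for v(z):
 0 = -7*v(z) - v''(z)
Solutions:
 v(z) = C1*sin(sqrt(7)*z) + C2*cos(sqrt(7)*z)


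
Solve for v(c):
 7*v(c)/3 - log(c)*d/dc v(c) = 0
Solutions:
 v(c) = C1*exp(7*li(c)/3)


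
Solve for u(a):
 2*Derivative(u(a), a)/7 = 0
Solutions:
 u(a) = C1


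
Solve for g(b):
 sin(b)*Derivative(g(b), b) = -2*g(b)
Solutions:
 g(b) = C1*(cos(b) + 1)/(cos(b) - 1)


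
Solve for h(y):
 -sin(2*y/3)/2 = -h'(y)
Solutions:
 h(y) = C1 - 3*cos(2*y/3)/4


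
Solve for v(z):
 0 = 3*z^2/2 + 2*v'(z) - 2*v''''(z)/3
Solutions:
 v(z) = C1 + C4*exp(3^(1/3)*z) - z^3/4 + (C2*sin(3^(5/6)*z/2) + C3*cos(3^(5/6)*z/2))*exp(-3^(1/3)*z/2)


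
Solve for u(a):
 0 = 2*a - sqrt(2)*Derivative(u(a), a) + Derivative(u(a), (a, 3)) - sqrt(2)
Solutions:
 u(a) = C1 + C2*exp(-2^(1/4)*a) + C3*exp(2^(1/4)*a) + sqrt(2)*a^2/2 - a


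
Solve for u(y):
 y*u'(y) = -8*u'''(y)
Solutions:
 u(y) = C1 + Integral(C2*airyai(-y/2) + C3*airybi(-y/2), y)


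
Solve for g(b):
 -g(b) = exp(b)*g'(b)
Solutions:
 g(b) = C1*exp(exp(-b))


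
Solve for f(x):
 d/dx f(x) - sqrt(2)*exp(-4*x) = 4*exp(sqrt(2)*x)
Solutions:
 f(x) = C1 + 2*sqrt(2)*exp(sqrt(2)*x) - sqrt(2)*exp(-4*x)/4


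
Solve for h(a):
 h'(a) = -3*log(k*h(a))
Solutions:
 li(k*h(a))/k = C1 - 3*a


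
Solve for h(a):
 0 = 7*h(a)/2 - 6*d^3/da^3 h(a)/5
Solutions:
 h(a) = C3*exp(630^(1/3)*a/6) + (C1*sin(3^(1/6)*70^(1/3)*a/4) + C2*cos(3^(1/6)*70^(1/3)*a/4))*exp(-630^(1/3)*a/12)


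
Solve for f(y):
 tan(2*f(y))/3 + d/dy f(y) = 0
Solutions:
 f(y) = -asin(C1*exp(-2*y/3))/2 + pi/2
 f(y) = asin(C1*exp(-2*y/3))/2


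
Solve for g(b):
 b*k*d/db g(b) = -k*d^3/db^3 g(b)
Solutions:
 g(b) = C1 + Integral(C2*airyai(-b) + C3*airybi(-b), b)


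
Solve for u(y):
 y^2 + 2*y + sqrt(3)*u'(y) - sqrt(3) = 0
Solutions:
 u(y) = C1 - sqrt(3)*y^3/9 - sqrt(3)*y^2/3 + y


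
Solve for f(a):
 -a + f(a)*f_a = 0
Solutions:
 f(a) = -sqrt(C1 + a^2)
 f(a) = sqrt(C1 + a^2)


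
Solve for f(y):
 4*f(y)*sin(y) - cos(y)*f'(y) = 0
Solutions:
 f(y) = C1/cos(y)^4


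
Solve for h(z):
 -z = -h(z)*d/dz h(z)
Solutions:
 h(z) = -sqrt(C1 + z^2)
 h(z) = sqrt(C1 + z^2)


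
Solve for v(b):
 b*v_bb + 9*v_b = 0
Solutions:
 v(b) = C1 + C2/b^8


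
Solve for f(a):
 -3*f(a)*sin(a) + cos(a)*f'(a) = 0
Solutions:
 f(a) = C1/cos(a)^3


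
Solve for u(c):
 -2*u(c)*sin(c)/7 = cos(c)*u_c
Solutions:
 u(c) = C1*cos(c)^(2/7)


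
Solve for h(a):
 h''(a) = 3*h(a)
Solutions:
 h(a) = C1*exp(-sqrt(3)*a) + C2*exp(sqrt(3)*a)


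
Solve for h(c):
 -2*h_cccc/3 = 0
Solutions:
 h(c) = C1 + C2*c + C3*c^2 + C4*c^3


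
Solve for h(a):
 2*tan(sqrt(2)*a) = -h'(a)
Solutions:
 h(a) = C1 + sqrt(2)*log(cos(sqrt(2)*a))


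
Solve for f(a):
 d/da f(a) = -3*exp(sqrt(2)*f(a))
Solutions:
 f(a) = sqrt(2)*(2*log(1/(C1 + 3*a)) - log(2))/4


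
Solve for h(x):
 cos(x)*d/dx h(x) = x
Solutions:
 h(x) = C1 + Integral(x/cos(x), x)


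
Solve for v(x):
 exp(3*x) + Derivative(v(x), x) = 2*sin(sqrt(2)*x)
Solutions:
 v(x) = C1 - exp(3*x)/3 - sqrt(2)*cos(sqrt(2)*x)


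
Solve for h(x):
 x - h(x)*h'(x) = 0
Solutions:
 h(x) = -sqrt(C1 + x^2)
 h(x) = sqrt(C1 + x^2)


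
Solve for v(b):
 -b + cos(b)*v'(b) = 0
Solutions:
 v(b) = C1 + Integral(b/cos(b), b)


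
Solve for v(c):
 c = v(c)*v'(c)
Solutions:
 v(c) = -sqrt(C1 + c^2)
 v(c) = sqrt(C1 + c^2)


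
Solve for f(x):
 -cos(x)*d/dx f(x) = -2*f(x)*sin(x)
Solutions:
 f(x) = C1/cos(x)^2


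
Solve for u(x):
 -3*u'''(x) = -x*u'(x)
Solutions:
 u(x) = C1 + Integral(C2*airyai(3^(2/3)*x/3) + C3*airybi(3^(2/3)*x/3), x)


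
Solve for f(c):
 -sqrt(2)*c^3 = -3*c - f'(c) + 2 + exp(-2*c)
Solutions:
 f(c) = C1 + sqrt(2)*c^4/4 - 3*c^2/2 + 2*c - exp(-2*c)/2


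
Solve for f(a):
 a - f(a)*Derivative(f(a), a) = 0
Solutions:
 f(a) = -sqrt(C1 + a^2)
 f(a) = sqrt(C1 + a^2)


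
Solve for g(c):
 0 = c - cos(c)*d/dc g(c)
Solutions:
 g(c) = C1 + Integral(c/cos(c), c)


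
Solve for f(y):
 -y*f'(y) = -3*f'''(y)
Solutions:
 f(y) = C1 + Integral(C2*airyai(3^(2/3)*y/3) + C3*airybi(3^(2/3)*y/3), y)


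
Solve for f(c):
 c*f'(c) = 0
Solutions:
 f(c) = C1


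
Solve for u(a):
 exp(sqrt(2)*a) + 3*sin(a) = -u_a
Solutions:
 u(a) = C1 - sqrt(2)*exp(sqrt(2)*a)/2 + 3*cos(a)


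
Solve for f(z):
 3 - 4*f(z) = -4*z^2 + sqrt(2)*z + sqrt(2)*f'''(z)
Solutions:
 f(z) = C3*exp(-sqrt(2)*z) + z^2 - sqrt(2)*z/4 + (C1*sin(sqrt(6)*z/2) + C2*cos(sqrt(6)*z/2))*exp(sqrt(2)*z/2) + 3/4


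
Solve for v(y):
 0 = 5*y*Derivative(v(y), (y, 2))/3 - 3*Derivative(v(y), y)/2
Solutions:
 v(y) = C1 + C2*y^(19/10)


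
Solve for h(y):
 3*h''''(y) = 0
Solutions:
 h(y) = C1 + C2*y + C3*y^2 + C4*y^3


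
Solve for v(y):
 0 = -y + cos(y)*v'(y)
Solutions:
 v(y) = C1 + Integral(y/cos(y), y)


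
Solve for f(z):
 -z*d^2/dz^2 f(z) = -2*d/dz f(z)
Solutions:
 f(z) = C1 + C2*z^3


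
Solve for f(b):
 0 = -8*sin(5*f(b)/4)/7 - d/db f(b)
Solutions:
 8*b/7 + 2*log(cos(5*f(b)/4) - 1)/5 - 2*log(cos(5*f(b)/4) + 1)/5 = C1


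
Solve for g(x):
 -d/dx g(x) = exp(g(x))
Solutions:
 g(x) = log(1/(C1 + x))


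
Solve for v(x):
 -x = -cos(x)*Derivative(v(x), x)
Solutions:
 v(x) = C1 + Integral(x/cos(x), x)


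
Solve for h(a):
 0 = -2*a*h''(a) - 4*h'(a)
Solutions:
 h(a) = C1 + C2/a


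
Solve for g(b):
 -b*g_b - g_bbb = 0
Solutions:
 g(b) = C1 + Integral(C2*airyai(-b) + C3*airybi(-b), b)


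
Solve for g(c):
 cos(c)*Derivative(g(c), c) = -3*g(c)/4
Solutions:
 g(c) = C1*(sin(c) - 1)^(3/8)/(sin(c) + 1)^(3/8)


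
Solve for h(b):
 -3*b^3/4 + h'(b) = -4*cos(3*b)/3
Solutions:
 h(b) = C1 + 3*b^4/16 - 4*sin(3*b)/9


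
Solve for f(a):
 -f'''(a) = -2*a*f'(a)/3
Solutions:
 f(a) = C1 + Integral(C2*airyai(2^(1/3)*3^(2/3)*a/3) + C3*airybi(2^(1/3)*3^(2/3)*a/3), a)


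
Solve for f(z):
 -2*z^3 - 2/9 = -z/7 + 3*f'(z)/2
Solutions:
 f(z) = C1 - z^4/3 + z^2/21 - 4*z/27


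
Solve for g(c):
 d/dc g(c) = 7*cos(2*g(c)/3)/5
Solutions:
 -7*c/5 - 3*log(sin(2*g(c)/3) - 1)/4 + 3*log(sin(2*g(c)/3) + 1)/4 = C1


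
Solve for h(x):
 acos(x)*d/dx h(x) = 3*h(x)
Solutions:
 h(x) = C1*exp(3*Integral(1/acos(x), x))


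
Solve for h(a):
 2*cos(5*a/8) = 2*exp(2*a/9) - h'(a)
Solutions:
 h(a) = C1 + 9*exp(2*a/9) - 16*sin(5*a/8)/5


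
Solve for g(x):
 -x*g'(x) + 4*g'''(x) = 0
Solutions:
 g(x) = C1 + Integral(C2*airyai(2^(1/3)*x/2) + C3*airybi(2^(1/3)*x/2), x)


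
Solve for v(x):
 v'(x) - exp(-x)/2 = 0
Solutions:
 v(x) = C1 - exp(-x)/2


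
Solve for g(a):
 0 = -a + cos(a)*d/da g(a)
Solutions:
 g(a) = C1 + Integral(a/cos(a), a)


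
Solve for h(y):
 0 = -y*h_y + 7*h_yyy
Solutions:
 h(y) = C1 + Integral(C2*airyai(7^(2/3)*y/7) + C3*airybi(7^(2/3)*y/7), y)


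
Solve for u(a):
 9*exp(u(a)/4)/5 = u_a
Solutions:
 u(a) = 4*log(-1/(C1 + 9*a)) + 4*log(20)


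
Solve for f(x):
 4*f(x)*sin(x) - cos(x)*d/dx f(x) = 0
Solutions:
 f(x) = C1/cos(x)^4


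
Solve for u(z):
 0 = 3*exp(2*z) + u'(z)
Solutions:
 u(z) = C1 - 3*exp(2*z)/2


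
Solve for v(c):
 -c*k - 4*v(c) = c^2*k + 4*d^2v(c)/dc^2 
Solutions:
 v(c) = C1*sin(c) + C2*cos(c) - c^2*k/4 - c*k/4 + k/2


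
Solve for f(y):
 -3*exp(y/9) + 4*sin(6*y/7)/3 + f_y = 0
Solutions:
 f(y) = C1 + 27*exp(y/9) + 14*cos(6*y/7)/9


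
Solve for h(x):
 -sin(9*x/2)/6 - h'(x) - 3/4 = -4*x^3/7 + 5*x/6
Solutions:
 h(x) = C1 + x^4/7 - 5*x^2/12 - 3*x/4 + cos(9*x/2)/27


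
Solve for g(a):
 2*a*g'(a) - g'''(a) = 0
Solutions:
 g(a) = C1 + Integral(C2*airyai(2^(1/3)*a) + C3*airybi(2^(1/3)*a), a)


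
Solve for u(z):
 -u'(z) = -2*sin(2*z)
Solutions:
 u(z) = C1 - cos(2*z)


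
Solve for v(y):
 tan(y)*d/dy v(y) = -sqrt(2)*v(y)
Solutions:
 v(y) = C1/sin(y)^(sqrt(2))


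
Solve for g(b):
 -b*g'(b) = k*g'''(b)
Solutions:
 g(b) = C1 + Integral(C2*airyai(b*(-1/k)^(1/3)) + C3*airybi(b*(-1/k)^(1/3)), b)


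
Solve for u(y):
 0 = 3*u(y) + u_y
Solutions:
 u(y) = C1*exp(-3*y)


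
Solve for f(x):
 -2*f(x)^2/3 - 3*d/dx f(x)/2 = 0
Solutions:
 f(x) = 9/(C1 + 4*x)


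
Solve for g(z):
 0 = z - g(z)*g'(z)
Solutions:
 g(z) = -sqrt(C1 + z^2)
 g(z) = sqrt(C1 + z^2)


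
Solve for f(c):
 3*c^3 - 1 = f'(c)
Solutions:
 f(c) = C1 + 3*c^4/4 - c


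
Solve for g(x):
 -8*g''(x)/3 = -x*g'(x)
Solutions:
 g(x) = C1 + C2*erfi(sqrt(3)*x/4)


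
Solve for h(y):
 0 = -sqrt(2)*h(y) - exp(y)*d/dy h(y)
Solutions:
 h(y) = C1*exp(sqrt(2)*exp(-y))


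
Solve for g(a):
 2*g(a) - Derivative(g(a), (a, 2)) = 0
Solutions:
 g(a) = C1*exp(-sqrt(2)*a) + C2*exp(sqrt(2)*a)


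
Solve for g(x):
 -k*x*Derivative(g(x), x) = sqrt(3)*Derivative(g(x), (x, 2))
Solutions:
 g(x) = Piecewise((-sqrt(2)*3^(1/4)*sqrt(pi)*C1*erf(sqrt(2)*3^(3/4)*sqrt(k)*x/6)/(2*sqrt(k)) - C2, (k > 0) | (k < 0)), (-C1*x - C2, True))


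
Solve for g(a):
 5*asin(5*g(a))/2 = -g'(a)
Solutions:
 Integral(1/asin(5*_y), (_y, g(a))) = C1 - 5*a/2


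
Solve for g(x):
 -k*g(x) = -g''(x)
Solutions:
 g(x) = C1*exp(-sqrt(k)*x) + C2*exp(sqrt(k)*x)


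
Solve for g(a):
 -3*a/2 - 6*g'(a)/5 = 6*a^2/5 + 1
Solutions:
 g(a) = C1 - a^3/3 - 5*a^2/8 - 5*a/6


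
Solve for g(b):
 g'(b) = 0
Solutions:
 g(b) = C1


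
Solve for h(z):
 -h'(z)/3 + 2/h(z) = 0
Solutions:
 h(z) = -sqrt(C1 + 12*z)
 h(z) = sqrt(C1 + 12*z)


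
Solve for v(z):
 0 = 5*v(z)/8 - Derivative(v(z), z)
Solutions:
 v(z) = C1*exp(5*z/8)


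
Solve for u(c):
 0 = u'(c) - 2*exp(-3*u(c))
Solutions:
 u(c) = log(C1 + 6*c)/3
 u(c) = log((-3^(1/3) - 3^(5/6)*I)*(C1 + 2*c)^(1/3)/2)
 u(c) = log((-3^(1/3) + 3^(5/6)*I)*(C1 + 2*c)^(1/3)/2)


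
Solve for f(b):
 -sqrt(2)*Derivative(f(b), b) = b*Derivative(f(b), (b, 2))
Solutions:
 f(b) = C1 + C2*b^(1 - sqrt(2))


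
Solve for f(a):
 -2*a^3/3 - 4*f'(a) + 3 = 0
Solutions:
 f(a) = C1 - a^4/24 + 3*a/4


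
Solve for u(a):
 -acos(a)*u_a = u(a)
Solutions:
 u(a) = C1*exp(-Integral(1/acos(a), a))


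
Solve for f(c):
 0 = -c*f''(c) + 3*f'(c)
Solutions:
 f(c) = C1 + C2*c^4


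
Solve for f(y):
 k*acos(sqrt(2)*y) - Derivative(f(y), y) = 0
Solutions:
 f(y) = C1 + k*(y*acos(sqrt(2)*y) - sqrt(2)*sqrt(1 - 2*y^2)/2)


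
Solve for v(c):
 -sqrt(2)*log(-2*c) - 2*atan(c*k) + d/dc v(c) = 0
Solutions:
 v(c) = C1 + sqrt(2)*c*(log(-c) - 1) + sqrt(2)*c*log(2) + 2*Piecewise((c*atan(c*k) - log(c^2*k^2 + 1)/(2*k), Ne(k, 0)), (0, True))


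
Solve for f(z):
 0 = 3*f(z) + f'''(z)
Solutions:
 f(z) = C3*exp(-3^(1/3)*z) + (C1*sin(3^(5/6)*z/2) + C2*cos(3^(5/6)*z/2))*exp(3^(1/3)*z/2)


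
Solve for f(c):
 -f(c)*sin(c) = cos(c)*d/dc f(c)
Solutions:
 f(c) = C1*cos(c)


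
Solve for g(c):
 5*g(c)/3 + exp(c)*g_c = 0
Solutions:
 g(c) = C1*exp(5*exp(-c)/3)


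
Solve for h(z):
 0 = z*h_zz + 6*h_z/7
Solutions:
 h(z) = C1 + C2*z^(1/7)


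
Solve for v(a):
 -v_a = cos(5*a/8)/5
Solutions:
 v(a) = C1 - 8*sin(5*a/8)/25


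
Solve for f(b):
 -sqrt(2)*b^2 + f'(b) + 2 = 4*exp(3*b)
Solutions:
 f(b) = C1 + sqrt(2)*b^3/3 - 2*b + 4*exp(3*b)/3


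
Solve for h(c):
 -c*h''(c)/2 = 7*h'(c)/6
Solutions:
 h(c) = C1 + C2/c^(4/3)


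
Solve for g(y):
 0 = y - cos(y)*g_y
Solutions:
 g(y) = C1 + Integral(y/cos(y), y)


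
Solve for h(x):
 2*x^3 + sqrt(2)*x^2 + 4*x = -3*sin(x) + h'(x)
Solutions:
 h(x) = C1 + x^4/2 + sqrt(2)*x^3/3 + 2*x^2 - 3*cos(x)


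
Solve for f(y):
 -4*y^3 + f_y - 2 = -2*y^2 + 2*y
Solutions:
 f(y) = C1 + y^4 - 2*y^3/3 + y^2 + 2*y


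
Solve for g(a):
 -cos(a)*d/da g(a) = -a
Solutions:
 g(a) = C1 + Integral(a/cos(a), a)


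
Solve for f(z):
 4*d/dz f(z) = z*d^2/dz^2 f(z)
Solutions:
 f(z) = C1 + C2*z^5


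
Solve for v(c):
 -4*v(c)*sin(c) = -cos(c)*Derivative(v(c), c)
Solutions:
 v(c) = C1/cos(c)^4


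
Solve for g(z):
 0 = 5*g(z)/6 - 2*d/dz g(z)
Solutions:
 g(z) = C1*exp(5*z/12)


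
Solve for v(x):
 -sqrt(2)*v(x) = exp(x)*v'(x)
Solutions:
 v(x) = C1*exp(sqrt(2)*exp(-x))


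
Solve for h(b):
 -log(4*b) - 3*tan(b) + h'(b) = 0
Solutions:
 h(b) = C1 + b*log(b) - b + 2*b*log(2) - 3*log(cos(b))


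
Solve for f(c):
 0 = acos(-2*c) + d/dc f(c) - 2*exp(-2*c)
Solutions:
 f(c) = C1 - c*acos(-2*c) - sqrt(1 - 4*c^2)/2 - exp(-2*c)


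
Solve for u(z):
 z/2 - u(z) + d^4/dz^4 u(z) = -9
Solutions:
 u(z) = C1*exp(-z) + C2*exp(z) + C3*sin(z) + C4*cos(z) + z/2 + 9


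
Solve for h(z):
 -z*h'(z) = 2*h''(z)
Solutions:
 h(z) = C1 + C2*erf(z/2)


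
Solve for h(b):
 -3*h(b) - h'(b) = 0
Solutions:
 h(b) = C1*exp(-3*b)


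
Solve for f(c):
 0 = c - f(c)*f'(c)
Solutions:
 f(c) = -sqrt(C1 + c^2)
 f(c) = sqrt(C1 + c^2)


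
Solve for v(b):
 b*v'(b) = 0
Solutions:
 v(b) = C1


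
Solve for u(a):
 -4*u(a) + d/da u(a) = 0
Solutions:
 u(a) = C1*exp(4*a)


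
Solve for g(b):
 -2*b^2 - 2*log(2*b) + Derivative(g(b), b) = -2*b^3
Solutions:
 g(b) = C1 - b^4/2 + 2*b^3/3 + 2*b*log(b) - 2*b + b*log(4)


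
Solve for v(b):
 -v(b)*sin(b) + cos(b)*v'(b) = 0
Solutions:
 v(b) = C1/cos(b)


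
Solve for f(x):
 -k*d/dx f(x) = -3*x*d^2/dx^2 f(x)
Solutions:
 f(x) = C1 + x^(re(k)/3 + 1)*(C2*sin(log(x)*Abs(im(k))/3) + C3*cos(log(x)*im(k)/3))


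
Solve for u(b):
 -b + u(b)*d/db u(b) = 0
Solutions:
 u(b) = -sqrt(C1 + b^2)
 u(b) = sqrt(C1 + b^2)


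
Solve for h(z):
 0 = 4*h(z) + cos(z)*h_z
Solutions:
 h(z) = C1*(sin(z)^2 - 2*sin(z) + 1)/(sin(z)^2 + 2*sin(z) + 1)


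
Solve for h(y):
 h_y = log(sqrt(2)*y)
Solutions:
 h(y) = C1 + y*log(y) - y + y*log(2)/2


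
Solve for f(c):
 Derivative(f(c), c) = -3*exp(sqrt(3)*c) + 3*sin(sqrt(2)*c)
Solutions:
 f(c) = C1 - sqrt(3)*exp(sqrt(3)*c) - 3*sqrt(2)*cos(sqrt(2)*c)/2


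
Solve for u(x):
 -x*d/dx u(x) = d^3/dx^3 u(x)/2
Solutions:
 u(x) = C1 + Integral(C2*airyai(-2^(1/3)*x) + C3*airybi(-2^(1/3)*x), x)


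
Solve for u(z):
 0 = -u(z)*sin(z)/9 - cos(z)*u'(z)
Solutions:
 u(z) = C1*cos(z)^(1/9)


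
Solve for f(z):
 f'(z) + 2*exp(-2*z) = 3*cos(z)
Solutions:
 f(z) = C1 + 3*sin(z) + exp(-2*z)


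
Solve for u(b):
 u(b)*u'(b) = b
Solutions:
 u(b) = -sqrt(C1 + b^2)
 u(b) = sqrt(C1 + b^2)
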